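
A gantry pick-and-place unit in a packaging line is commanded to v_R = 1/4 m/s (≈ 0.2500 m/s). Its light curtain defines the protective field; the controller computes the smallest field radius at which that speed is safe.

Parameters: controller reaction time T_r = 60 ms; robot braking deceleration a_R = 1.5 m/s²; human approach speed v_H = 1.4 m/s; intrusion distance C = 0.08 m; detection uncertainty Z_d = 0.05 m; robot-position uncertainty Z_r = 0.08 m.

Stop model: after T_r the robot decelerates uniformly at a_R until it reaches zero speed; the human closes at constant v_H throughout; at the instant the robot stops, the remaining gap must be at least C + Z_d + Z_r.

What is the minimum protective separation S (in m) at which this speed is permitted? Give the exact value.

T_s = v_R/a_R = (1/4)/(3/2) = 0.1667 s
reaction-phase robot travel = 0.2500·0.0600 = 0.0150 m
robot under decel: 0.2500²/(2·1.5000) = 0.0208 m
person approaches 1.4000·(0.0600+0.1667) = 0.3173 m
margins: 0.0800+0.0500+0.0800 = 0.2100 m
S_min ≈ 0.0150+0.0208+0.3173+0.2100  ⇒  S_min = 3379/6000 m

S_min = 3379/6000 m = 0.5632 m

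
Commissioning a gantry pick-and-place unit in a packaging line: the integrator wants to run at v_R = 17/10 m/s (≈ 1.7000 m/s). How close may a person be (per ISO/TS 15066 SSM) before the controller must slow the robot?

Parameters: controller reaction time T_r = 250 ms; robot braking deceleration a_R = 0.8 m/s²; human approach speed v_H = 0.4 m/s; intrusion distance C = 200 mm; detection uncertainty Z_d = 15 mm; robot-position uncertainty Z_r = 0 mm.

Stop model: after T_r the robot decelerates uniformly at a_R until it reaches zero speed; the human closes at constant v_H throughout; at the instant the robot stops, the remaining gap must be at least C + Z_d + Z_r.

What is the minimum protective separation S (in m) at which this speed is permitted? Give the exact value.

S_min = 2717/800 m = 3.3963 m

T_s = v_R/a_R = (17/10)/(4/5) = 2.1250 s
robot covers v_R·T_r = 1.7000·0.2500 = 0.4250 m before braking
braking distance = 1.7000²/(2·0.8000) = 1.8062 m
human over T_r+T_s: 0.4000·(0.2500+2.1250) = 0.9500 m
margins: 0.2000+0.0150+0.0000 = 0.2150 m
S_min ≈ 0.4250+1.8062+0.9500+0.2150  ⇒  S_min = 2717/800 m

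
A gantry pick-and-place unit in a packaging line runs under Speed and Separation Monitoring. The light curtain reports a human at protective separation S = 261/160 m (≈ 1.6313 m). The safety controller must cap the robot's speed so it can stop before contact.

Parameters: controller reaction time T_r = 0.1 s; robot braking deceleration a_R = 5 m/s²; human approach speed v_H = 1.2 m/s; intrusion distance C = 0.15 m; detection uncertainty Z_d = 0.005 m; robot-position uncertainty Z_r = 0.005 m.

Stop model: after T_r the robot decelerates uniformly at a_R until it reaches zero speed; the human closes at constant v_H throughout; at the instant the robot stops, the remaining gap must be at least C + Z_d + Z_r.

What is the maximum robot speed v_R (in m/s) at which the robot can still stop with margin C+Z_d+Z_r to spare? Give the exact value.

at the boundary: (1/10)·v² + (17/50)·v + (-1081/800) = 0
  disc = (17/50)² − 4·(1/10)·(-1081/800) = 6561/10000 ; √disc = 81/100
  v_R = (−(17/50) + 81/100) / (2·(1/10)) = 47/20 m/s
check:
T_s = v_R/a_R = (47/20)/5 = 0.4700 s
reaction-phase robot travel = 2.3500·0.1000 = 0.2350 m
robot covers 2.3500·0.4700 − ½·5.0000·0.4700² = 0.5523 m while stopping
human over T_r+T_s: 1.2000·(0.1000+0.4700) = 0.6840 m
C+Z_d+Z_r = 0.1500+0.0050+0.0050 = 0.1600 m
sum ≈ 0.2350+0.5523+0.6840+0.1600 ≈ 1.6313 m = S ✓

v_R_max = 47/20 m/s = 2.3500 m/s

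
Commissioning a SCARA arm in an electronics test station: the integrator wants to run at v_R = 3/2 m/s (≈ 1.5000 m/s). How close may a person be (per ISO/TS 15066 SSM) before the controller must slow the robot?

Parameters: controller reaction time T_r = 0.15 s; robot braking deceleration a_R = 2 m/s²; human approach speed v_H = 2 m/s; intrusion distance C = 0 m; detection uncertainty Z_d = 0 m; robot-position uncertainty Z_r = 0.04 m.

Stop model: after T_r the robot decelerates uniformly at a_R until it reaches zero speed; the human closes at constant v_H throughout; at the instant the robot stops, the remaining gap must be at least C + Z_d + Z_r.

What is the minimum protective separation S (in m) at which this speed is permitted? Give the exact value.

T_s = v_R/a_R = (3/2)/2 = 0.7500 s
robot covers v_R·T_r = 1.5000·0.1500 = 0.2250 m before braking
braking distance = 1.5000²/(2·2.0000) = 0.5625 m
person approaches 2.0000·(0.1500+0.7500) = 1.8000 m
margins: 0.0000+0.0000+0.0400 = 0.0400 m
S_min ≈ 0.2250+0.5625+1.8000+0.0400  ⇒  S_min = 1051/400 m

S_min = 1051/400 m = 2.6275 m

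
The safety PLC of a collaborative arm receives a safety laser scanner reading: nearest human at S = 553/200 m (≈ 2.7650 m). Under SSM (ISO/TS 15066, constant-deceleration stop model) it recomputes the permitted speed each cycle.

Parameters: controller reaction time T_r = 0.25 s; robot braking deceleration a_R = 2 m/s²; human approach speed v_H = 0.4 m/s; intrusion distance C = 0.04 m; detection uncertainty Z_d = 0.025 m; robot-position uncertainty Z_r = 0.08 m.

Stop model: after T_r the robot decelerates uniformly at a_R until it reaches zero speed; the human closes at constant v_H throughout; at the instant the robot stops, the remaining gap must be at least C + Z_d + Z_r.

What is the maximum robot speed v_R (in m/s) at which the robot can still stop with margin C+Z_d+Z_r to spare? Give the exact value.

at the boundary: (1/4)·v² + (9/20)·v + (-63/25) = 0
  disc = (9/20)² − 4·(1/4)·(-63/25) = 1089/400 ; √disc = 33/20
  v_R = (−(9/20) + 33/20) / (2·(1/4)) = 12/5 m/s
check:
T_s = v_R/a_R = (12/5)/2 = 1.2000 s
reaction-phase robot travel = 2.4000·0.2500 = 0.6000 m
robot under decel: 2.4000²/(2·2.0000) = 1.4400 m
human closes 0.4000·1.4500 = 0.5800 m
C+Z_d+Z_r = 0.0400+0.0250+0.0800 = 0.1450 m
sum ≈ 0.6000+1.4400+0.5800+0.1450 ≈ 2.7650 m = S ✓

v_R_max = 12/5 m/s = 2.4000 m/s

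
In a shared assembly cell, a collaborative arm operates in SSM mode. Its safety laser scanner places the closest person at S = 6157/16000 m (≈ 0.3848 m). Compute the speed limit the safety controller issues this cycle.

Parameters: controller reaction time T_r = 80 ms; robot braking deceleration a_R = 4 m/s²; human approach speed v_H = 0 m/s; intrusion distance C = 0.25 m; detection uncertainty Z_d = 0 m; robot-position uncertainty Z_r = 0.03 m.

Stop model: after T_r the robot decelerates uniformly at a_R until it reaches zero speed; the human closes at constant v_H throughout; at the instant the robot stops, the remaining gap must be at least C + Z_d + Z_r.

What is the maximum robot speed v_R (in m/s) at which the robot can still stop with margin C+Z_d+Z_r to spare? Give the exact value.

v_R_max = 13/20 m/s = 0.6500 m/s

quadratic (1/8)·v² + (2/25)·v + (-1677/16000) = 0
  disc = (2/25)² − 4·(1/8)·(-1677/16000) = 9409/160000 ; √disc = 97/400
  v_R = (−(2/25) + 97/400) / (2·(1/8)) = 13/20 m/s
check:
braking lasts T_s = (13/20)/4 = 0.1625 s
reaction-phase robot travel = 0.6500·0.0800 = 0.0520 m
robot covers 0.6500·0.1625 − ½·4.0000·0.1625² = 0.0528 m while stopping
person approaches 0.0000·(0.0800+0.1625) = 0.0000 m
residual clearance needed = 0.2500+0.0000+0.0300 = 0.2800 m
sum ≈ 0.0520+0.0528+0.0000+0.2800 ≈ 0.3848 m = S ✓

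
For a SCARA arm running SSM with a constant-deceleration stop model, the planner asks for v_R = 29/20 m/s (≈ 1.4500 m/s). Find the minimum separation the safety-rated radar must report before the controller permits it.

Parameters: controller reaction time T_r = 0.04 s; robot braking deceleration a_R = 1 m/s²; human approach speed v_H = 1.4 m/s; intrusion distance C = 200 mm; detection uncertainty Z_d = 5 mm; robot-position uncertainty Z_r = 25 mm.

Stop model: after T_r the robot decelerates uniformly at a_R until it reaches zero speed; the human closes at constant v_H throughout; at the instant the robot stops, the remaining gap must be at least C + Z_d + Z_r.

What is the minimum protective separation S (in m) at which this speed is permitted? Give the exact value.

T_s = v_R/a_R = (29/20)/1 = 1.4500 s
robot covers v_R·T_r = 1.4500·0.0400 = 0.0580 m before braking
robot under decel: 1.4500²/(2·1.0000) = 1.0513 m
person approaches 1.4000·(0.0400+1.4500) = 2.0860 m
C+Z_d+Z_r = 0.2000+0.0050+0.0250 = 0.2300 m
S_min ≈ 0.0580+1.0513+2.0860+0.2300  ⇒  S_min = 13701/4000 m

S_min = 13701/4000 m = 3.4253 m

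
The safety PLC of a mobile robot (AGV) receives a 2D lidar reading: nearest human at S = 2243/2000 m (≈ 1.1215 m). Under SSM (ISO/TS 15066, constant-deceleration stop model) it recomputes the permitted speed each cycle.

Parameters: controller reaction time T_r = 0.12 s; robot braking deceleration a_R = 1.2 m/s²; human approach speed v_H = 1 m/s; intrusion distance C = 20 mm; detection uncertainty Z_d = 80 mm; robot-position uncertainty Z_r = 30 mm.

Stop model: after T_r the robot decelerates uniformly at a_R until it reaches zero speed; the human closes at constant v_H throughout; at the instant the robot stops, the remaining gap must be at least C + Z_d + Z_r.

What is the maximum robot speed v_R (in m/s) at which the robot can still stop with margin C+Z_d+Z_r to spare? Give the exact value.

collect terms ⇒ (5/12)·v_R² + (143/150)·v_R + (-1743/2000) = 0
  disc = (143/150)² − 4·(5/12)·(-1743/2000) = 212521/90000 ; √disc = 461/300
  v_R = (−(143/150) + 461/300) / (2·(5/12)) = 7/10 m/s
check:
stop time T_s = (7/10)/(6/5) = 0.5833 s
robot in T_r: 0.7000·0.1200 = 0.0840 m
braking distance = 0.7000²/(2·1.2000) = 0.2042 m
human over T_r+T_s: 1.0000·(0.1200+0.5833) = 0.7033 m
residual clearance needed = 0.0200+0.0800+0.0300 = 0.1300 m
sum ≈ 0.0840+0.2042+0.7033+0.1300 ≈ 1.1215 m = S ✓

v_R_max = 7/10 m/s = 0.7000 m/s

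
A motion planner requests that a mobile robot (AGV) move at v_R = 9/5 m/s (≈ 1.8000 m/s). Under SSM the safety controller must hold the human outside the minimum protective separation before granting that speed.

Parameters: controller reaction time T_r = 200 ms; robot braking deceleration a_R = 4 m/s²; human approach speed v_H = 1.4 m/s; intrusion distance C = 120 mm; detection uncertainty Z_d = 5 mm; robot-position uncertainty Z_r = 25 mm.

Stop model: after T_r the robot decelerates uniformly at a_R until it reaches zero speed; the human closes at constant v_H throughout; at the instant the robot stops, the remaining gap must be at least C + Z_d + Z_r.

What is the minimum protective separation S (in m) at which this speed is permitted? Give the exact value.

S_min = 73/40 m = 1.8250 m

T_s = v_R/a_R = (9/5)/4 = 0.4500 s
robot in T_r: 1.8000·0.2000 = 0.3600 m
robot covers 1.8000·0.4500 − ½·4.0000·0.4500² = 0.4050 m while stopping
human over T_r+T_s: 1.4000·(0.2000+0.4500) = 0.9100 m
margins: 0.1200+0.0050+0.0250 = 0.1500 m
S_min ≈ 0.3600+0.4050+0.9100+0.1500  ⇒  S_min = 73/40 m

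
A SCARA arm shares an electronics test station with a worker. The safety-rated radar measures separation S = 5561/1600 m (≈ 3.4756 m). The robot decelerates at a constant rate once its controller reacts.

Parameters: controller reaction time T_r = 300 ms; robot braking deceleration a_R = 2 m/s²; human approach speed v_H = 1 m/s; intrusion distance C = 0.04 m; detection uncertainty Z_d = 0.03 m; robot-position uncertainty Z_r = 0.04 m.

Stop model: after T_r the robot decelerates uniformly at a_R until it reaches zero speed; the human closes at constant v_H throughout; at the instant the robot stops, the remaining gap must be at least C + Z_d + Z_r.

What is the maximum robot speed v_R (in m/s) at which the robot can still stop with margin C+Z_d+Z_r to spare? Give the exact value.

collect terms ⇒ (1/4)·v_R² + (4/5)·v_R + (-981/320) = 0
  disc = (4/5)² − 4·(1/4)·(-981/320) = 5929/1600 ; √disc = 77/40
  v_R = (−(4/5) + 77/40) / (2·(1/4)) = 9/4 m/s
check:
T_s = v_R/a_R = (9/4)/2 = 1.1250 s
reaction-phase robot travel = 2.2500·0.3000 = 0.6750 m
robot covers 2.2500·1.1250 − ½·2.0000·1.1250² = 1.2656 m while stopping
person approaches 1.0000·(0.3000+1.1250) = 1.4250 m
margins: 0.0400+0.0300+0.0400 = 0.1100 m
sum ≈ 0.6750+1.2656+1.4250+0.1100 ≈ 3.4756 m = S ✓

v_R_max = 9/4 m/s = 2.2500 m/s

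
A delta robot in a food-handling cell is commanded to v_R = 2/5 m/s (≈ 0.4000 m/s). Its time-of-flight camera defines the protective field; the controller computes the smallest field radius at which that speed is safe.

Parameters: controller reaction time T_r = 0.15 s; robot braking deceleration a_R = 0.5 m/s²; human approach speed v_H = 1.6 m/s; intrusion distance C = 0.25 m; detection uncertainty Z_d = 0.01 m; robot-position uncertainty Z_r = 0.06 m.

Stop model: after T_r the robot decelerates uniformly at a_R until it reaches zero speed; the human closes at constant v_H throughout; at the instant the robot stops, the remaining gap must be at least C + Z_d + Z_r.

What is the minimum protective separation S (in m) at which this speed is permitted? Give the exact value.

S_min = 103/50 m = 2.0600 m

braking lasts T_s = (2/5)/(1/2) = 0.8000 s
reaction-phase robot travel = 0.4000·0.1500 = 0.0600 m
braking distance = 0.4000²/(2·0.5000) = 0.1600 m
human over T_r+T_s: 1.6000·(0.1500+0.8000) = 1.5200 m
residual clearance needed = 0.2500+0.0100+0.0600 = 0.3200 m
S_min ≈ 0.0600+0.1600+1.5200+0.3200  ⇒  S_min = 103/50 m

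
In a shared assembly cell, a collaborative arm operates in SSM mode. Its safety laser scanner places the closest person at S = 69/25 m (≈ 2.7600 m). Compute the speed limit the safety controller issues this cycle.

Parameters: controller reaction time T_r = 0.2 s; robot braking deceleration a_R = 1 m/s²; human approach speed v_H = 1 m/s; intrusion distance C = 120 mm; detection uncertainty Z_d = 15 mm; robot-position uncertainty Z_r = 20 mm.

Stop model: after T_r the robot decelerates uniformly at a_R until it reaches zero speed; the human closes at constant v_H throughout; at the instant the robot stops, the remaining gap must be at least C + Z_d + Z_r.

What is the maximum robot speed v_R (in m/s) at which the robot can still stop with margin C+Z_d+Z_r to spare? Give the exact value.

collect terms ⇒ (1/2)·v_R² + (6/5)·v_R + (-481/200) = 0
  disc = (6/5)² − 4·(1/2)·(-481/200) = 25/4 ; √disc = 5/2
  v_R = (−(6/5) + 5/2) / (2·(1/2)) = 13/10 m/s
check:
stop time T_s = (13/10)/1 = 1.3000 s
reaction-phase robot travel = 1.3000·0.2000 = 0.2600 m
robot covers 1.3000·1.3000 − ½·1.0000·1.3000² = 0.8450 m while stopping
person approaches 1.0000·(0.2000+1.3000) = 1.5000 m
C+Z_d+Z_r = 0.1200+0.0150+0.0200 = 0.1550 m
sum ≈ 0.2600+0.8450+1.5000+0.1550 ≈ 2.7600 m = S ✓

v_R_max = 13/10 m/s = 1.3000 m/s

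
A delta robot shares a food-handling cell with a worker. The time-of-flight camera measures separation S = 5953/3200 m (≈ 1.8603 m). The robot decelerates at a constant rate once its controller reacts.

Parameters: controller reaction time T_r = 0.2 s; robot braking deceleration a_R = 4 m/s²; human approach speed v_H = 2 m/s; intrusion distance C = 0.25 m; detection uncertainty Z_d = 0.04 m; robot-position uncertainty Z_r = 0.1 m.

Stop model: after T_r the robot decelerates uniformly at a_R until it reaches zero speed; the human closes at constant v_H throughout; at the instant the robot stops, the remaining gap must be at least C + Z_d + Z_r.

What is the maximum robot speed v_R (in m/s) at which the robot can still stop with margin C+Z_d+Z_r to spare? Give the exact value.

collect terms ⇒ (1/8)·v_R² + (7/10)·v_R + (-137/128) = 0
  disc = (7/10)² − 4·(1/8)·(-137/128) = 6561/6400 ; √disc = 81/80
  v_R = (−(7/10) + 81/80) / (2·(1/8)) = 5/4 m/s
check:
braking lasts T_s = (5/4)/4 = 0.3125 s
reaction-phase robot travel = 1.2500·0.2000 = 0.2500 m
robot under decel: 1.2500²/(2·4.0000) = 0.1953 m
human closes 2.0000·0.5125 = 1.0250 m
C+Z_d+Z_r = 0.2500+0.0400+0.1000 = 0.3900 m
sum ≈ 0.2500+0.1953+1.0250+0.3900 ≈ 1.8603 m = S ✓

v_R_max = 5/4 m/s = 1.2500 m/s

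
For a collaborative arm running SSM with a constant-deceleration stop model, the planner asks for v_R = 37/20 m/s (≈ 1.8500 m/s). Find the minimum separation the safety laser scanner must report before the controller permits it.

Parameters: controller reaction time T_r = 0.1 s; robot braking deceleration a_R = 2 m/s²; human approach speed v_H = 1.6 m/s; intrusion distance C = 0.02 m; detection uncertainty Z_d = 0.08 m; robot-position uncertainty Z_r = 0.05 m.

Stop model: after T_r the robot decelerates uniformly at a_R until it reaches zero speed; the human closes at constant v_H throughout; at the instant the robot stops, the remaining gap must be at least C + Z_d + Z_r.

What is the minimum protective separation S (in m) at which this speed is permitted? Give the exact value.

T_s = v_R/a_R = (37/20)/2 = 0.9250 s
reaction-phase robot travel = 1.8500·0.1000 = 0.1850 m
robot covers 1.8500·0.9250 − ½·2.0000·0.9250² = 0.8556 m while stopping
human over T_r+T_s: 1.6000·(0.1000+0.9250) = 1.6400 m
residual clearance needed = 0.0200+0.0800+0.0500 = 0.1500 m
S_min ≈ 0.1850+0.8556+1.6400+0.1500  ⇒  S_min = 4529/1600 m

S_min = 4529/1600 m = 2.8306 m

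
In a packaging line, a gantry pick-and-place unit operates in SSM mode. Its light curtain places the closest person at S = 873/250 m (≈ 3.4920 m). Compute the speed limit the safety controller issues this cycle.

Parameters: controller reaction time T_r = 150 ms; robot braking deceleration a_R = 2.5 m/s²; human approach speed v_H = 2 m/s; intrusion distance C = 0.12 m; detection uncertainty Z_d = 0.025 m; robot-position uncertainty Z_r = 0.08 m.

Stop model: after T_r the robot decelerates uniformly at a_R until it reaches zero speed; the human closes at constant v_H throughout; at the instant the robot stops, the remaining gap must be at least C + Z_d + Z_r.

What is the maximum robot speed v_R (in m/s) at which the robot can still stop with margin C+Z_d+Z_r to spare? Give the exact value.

v_R_max = 43/20 m/s = 2.1500 m/s

at the boundary: (1/5)·v² + (19/20)·v + (-2967/1000) = 0
  disc = (19/20)² − 4·(1/5)·(-2967/1000) = 32761/10000 ; √disc = 181/100
  v_R = (−(19/20) + 181/100) / (2·(1/5)) = 43/20 m/s
check:
stop time T_s = (43/20)/(5/2) = 0.8600 s
reaction-phase robot travel = 2.1500·0.1500 = 0.3225 m
robot under decel: 2.1500²/(2·2.5000) = 0.9245 m
person approaches 2.0000·(0.1500+0.8600) = 2.0200 m
residual clearance needed = 0.1200+0.0250+0.0800 = 0.2250 m
sum ≈ 0.3225+0.9245+2.0200+0.2250 ≈ 3.4920 m = S ✓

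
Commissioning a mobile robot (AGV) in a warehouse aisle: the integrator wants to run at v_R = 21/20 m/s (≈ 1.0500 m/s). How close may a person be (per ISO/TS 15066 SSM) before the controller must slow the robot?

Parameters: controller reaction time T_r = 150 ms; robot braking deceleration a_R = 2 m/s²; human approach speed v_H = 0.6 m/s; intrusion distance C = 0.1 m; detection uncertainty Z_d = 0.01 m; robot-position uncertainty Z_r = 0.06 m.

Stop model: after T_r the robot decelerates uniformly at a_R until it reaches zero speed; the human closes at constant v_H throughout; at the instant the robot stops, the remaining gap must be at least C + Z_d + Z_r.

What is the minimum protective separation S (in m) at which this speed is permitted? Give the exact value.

braking lasts T_s = (21/20)/2 = 0.5250 s
robot in T_r: 1.0500·0.1500 = 0.1575 m
braking distance = 1.0500²/(2·2.0000) = 0.2756 m
person approaches 0.6000·(0.1500+0.5250) = 0.4050 m
margins: 0.1000+0.0100+0.0600 = 0.1700 m
S_min ≈ 0.1575+0.2756+0.4050+0.1700  ⇒  S_min = 1613/1600 m

S_min = 1613/1600 m = 1.0081 m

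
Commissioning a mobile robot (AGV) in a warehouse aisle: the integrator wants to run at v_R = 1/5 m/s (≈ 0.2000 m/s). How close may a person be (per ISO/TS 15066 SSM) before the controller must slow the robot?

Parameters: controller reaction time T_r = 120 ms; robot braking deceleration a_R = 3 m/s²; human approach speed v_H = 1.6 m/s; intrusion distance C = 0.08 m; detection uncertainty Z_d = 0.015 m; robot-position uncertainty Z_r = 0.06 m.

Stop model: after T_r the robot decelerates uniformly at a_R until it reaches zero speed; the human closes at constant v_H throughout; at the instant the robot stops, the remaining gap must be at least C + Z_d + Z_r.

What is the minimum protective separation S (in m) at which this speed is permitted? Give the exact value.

T_s = v_R/a_R = (1/5)/3 = 0.0667 s
reaction-phase robot travel = 0.2000·0.1200 = 0.0240 m
robot under decel: 0.2000²/(2·3.0000) = 0.0067 m
human closes 1.6000·0.1867 = 0.2987 m
C+Z_d+Z_r = 0.0800+0.0150+0.0600 = 0.1550 m
S_min ≈ 0.0240+0.0067+0.2987+0.1550  ⇒  S_min = 1453/3000 m

S_min = 1453/3000 m = 0.4843 m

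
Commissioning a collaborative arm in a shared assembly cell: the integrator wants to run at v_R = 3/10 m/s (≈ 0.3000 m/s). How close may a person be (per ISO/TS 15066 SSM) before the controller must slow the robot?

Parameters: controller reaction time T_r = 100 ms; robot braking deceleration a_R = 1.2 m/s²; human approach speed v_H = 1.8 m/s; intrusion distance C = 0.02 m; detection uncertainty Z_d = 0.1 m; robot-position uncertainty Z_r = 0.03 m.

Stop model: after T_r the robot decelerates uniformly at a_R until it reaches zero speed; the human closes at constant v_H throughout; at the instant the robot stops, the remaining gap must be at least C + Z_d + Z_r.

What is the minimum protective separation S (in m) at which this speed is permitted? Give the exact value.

S_min = 339/400 m = 0.8475 m

braking lasts T_s = (3/10)/(6/5) = 0.2500 s
robot in T_r: 0.3000·0.1000 = 0.0300 m
robot under decel: 0.3000²/(2·1.2000) = 0.0375 m
human over T_r+T_s: 1.8000·(0.1000+0.2500) = 0.6300 m
residual clearance needed = 0.0200+0.1000+0.0300 = 0.1500 m
S_min ≈ 0.0300+0.0375+0.6300+0.1500  ⇒  S_min = 339/400 m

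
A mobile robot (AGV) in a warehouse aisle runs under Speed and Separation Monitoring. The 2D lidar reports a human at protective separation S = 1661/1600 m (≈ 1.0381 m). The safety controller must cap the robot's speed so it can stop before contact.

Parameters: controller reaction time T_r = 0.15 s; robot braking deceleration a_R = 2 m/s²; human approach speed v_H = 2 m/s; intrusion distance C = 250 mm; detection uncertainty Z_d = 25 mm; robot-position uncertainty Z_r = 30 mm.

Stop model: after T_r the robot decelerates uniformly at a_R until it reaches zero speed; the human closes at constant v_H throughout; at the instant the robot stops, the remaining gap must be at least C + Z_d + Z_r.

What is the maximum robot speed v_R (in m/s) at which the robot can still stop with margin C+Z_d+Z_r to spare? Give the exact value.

v_R_max = 7/20 m/s = 0.3500 m/s

at the boundary: (1/4)·v² + (23/20)·v + (-693/1600) = 0
  disc = (23/20)² − 4·(1/4)·(-693/1600) = 2809/1600 ; √disc = 53/40
  v_R = (−(23/20) + 53/40) / (2·(1/4)) = 7/20 m/s
check:
T_s = v_R/a_R = (7/20)/2 = 0.1750 s
robot covers v_R·T_r = 0.3500·0.1500 = 0.0525 m before braking
robot covers 0.3500·0.1750 − ½·2.0000·0.1750² = 0.0306 m while stopping
human over T_r+T_s: 2.0000·(0.1500+0.1750) = 0.6500 m
margins: 0.2500+0.0250+0.0300 = 0.3050 m
sum ≈ 0.0525+0.0306+0.6500+0.3050 ≈ 1.0381 m = S ✓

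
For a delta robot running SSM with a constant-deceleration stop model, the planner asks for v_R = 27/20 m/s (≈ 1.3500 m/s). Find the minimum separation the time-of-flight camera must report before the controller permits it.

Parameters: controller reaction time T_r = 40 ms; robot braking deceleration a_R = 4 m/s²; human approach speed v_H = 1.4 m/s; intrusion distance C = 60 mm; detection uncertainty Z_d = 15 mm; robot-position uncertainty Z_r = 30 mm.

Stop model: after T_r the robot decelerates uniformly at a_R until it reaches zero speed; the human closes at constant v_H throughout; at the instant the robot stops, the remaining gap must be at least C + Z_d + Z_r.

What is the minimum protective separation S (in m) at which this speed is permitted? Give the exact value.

braking lasts T_s = (27/20)/4 = 0.3375 s
robot in T_r: 1.3500·0.0400 = 0.0540 m
robot under decel: 1.3500²/(2·4.0000) = 0.2278 m
human over T_r+T_s: 1.4000·(0.0400+0.3375) = 0.5285 m
residual clearance needed = 0.0600+0.0150+0.0300 = 0.1050 m
S_min ≈ 0.0540+0.2278+0.5285+0.1050  ⇒  S_min = 2929/3200 m

S_min = 2929/3200 m = 0.9153 m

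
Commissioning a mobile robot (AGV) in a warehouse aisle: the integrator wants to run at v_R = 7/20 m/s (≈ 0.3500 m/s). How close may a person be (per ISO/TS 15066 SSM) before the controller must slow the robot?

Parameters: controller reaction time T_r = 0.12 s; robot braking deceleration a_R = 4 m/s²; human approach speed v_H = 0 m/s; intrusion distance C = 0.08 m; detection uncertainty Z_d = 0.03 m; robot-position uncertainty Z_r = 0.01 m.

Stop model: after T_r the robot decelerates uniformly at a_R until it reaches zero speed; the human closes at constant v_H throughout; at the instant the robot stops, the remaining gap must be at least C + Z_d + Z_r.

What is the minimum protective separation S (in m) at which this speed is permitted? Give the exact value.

braking lasts T_s = (7/20)/4 = 0.0875 s
robot covers v_R·T_r = 0.3500·0.1200 = 0.0420 m before braking
braking distance = 0.3500²/(2·4.0000) = 0.0153 m
human closes 0.0000·0.2075 = 0.0000 m
residual clearance needed = 0.0800+0.0300+0.0100 = 0.1200 m
S_min ≈ 0.0420+0.0153+0.0000+0.1200  ⇒  S_min = 2837/16000 m

S_min = 2837/16000 m = 0.1773 m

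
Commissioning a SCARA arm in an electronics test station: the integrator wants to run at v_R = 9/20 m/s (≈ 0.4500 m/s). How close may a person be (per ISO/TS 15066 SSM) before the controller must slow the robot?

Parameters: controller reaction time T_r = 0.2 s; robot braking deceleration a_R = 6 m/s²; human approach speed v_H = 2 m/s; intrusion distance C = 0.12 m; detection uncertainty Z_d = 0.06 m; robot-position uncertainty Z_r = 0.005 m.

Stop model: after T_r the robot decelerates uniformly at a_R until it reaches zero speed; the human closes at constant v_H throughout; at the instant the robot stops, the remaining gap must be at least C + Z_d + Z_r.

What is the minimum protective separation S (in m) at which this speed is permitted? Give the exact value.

braking lasts T_s = (9/20)/6 = 0.0750 s
robot covers v_R·T_r = 0.4500·0.2000 = 0.0900 m before braking
robot covers 0.4500·0.0750 − ½·6.0000·0.0750² = 0.0169 m while stopping
human closes 2.0000·0.2750 = 0.5500 m
C+Z_d+Z_r = 0.1200+0.0600+0.0050 = 0.1850 m
S_min ≈ 0.0900+0.0169+0.5500+0.1850  ⇒  S_min = 1347/1600 m

S_min = 1347/1600 m = 0.8419 m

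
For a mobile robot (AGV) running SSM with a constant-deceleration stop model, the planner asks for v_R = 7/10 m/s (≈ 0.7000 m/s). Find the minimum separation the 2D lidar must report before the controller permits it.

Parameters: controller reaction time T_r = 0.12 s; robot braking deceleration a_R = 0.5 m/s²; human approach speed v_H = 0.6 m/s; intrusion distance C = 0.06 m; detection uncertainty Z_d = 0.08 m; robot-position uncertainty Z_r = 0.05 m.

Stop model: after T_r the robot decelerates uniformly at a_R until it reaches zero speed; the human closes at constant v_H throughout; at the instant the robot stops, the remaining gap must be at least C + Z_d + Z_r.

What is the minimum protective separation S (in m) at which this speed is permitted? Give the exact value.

T_s = v_R/a_R = (7/10)/(1/2) = 1.4000 s
reaction-phase robot travel = 0.7000·0.1200 = 0.0840 m
braking distance = 0.7000²/(2·0.5000) = 0.4900 m
person approaches 0.6000·(0.1200+1.4000) = 0.9120 m
margins: 0.0600+0.0800+0.0500 = 0.1900 m
S_min ≈ 0.0840+0.4900+0.9120+0.1900  ⇒  S_min = 419/250 m

S_min = 419/250 m = 1.6760 m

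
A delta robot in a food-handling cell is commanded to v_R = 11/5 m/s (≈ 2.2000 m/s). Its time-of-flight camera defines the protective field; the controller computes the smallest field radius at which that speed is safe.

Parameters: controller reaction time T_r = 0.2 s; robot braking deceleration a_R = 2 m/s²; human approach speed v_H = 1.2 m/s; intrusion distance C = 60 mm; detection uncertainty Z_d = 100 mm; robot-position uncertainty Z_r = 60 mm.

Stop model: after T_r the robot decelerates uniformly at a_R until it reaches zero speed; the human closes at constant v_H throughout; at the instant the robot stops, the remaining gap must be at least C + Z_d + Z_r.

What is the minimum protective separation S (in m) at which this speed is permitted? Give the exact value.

S_min = 343/100 m = 3.4300 m

braking lasts T_s = (11/5)/2 = 1.1000 s
robot in T_r: 2.2000·0.2000 = 0.4400 m
braking distance = 2.2000²/(2·2.0000) = 1.2100 m
person approaches 1.2000·(0.2000+1.1000) = 1.5600 m
C+Z_d+Z_r = 0.0600+0.1000+0.0600 = 0.2200 m
S_min ≈ 0.4400+1.2100+1.5600+0.2200  ⇒  S_min = 343/100 m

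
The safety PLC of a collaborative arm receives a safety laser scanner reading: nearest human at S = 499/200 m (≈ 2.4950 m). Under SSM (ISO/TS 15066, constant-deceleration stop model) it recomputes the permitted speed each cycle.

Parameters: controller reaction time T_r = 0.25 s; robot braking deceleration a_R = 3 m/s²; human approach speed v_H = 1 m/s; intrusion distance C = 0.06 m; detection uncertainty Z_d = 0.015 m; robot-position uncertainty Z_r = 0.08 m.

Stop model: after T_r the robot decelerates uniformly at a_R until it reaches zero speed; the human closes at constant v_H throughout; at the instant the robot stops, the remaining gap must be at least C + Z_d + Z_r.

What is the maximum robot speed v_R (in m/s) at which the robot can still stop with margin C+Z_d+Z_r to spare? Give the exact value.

v_R_max = 11/5 m/s = 2.2000 m/s

quadratic (1/6)·v² + (7/12)·v + (-209/100) = 0
  disc = (7/12)² − 4·(1/6)·(-209/100) = 6241/3600 ; √disc = 79/60
  v_R = (−(7/12) + 79/60) / (2·(1/6)) = 11/5 m/s
check:
stop time T_s = (11/5)/3 = 0.7333 s
reaction-phase robot travel = 2.2000·0.2500 = 0.5500 m
robot under decel: 2.2000²/(2·3.0000) = 0.8067 m
human closes 1.0000·0.9833 = 0.9833 m
margins: 0.0600+0.0150+0.0800 = 0.1550 m
sum ≈ 0.5500+0.8067+0.9833+0.1550 ≈ 2.4950 m = S ✓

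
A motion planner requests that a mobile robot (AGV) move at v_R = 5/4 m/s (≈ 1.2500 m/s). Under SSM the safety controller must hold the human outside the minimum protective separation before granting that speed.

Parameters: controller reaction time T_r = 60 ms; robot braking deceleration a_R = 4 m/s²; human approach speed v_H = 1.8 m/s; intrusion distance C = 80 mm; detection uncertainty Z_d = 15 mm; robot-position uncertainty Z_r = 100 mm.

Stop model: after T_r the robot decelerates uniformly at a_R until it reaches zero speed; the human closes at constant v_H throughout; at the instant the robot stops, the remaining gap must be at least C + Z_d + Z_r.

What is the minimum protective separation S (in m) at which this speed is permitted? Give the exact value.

S_min = 18173/16000 m = 1.1358 m

stop time T_s = (5/4)/4 = 0.3125 s
robot in T_r: 1.2500·0.0600 = 0.0750 m
braking distance = 1.2500²/(2·4.0000) = 0.1953 m
person approaches 1.8000·(0.0600+0.3125) = 0.6705 m
margins: 0.0800+0.0150+0.1000 = 0.1950 m
S_min ≈ 0.0750+0.1953+0.6705+0.1950  ⇒  S_min = 18173/16000 m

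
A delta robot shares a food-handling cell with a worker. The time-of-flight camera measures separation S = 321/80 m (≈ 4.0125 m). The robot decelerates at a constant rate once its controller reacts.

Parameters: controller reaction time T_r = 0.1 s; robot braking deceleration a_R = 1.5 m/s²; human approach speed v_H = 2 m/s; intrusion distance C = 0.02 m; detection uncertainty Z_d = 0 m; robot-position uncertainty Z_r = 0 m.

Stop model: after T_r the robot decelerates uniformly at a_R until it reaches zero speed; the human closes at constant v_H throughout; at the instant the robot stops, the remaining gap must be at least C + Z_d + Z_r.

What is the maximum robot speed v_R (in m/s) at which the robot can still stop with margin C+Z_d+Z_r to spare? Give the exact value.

collect terms ⇒ (1/3)·v_R² + (43/30)·v_R + (-1517/400) = 0
  disc = (43/30)² − 4·(1/3)·(-1517/400) = 64/9 ; √disc = 8/3
  v_R = (−(43/30) + 8/3) / (2·(1/3)) = 37/20 m/s
check:
braking lasts T_s = (37/20)/(3/2) = 1.2333 s
reaction-phase robot travel = 1.8500·0.1000 = 0.1850 m
braking distance = 1.8500²/(2·1.5000) = 1.1408 m
human over T_r+T_s: 2.0000·(0.1000+1.2333) = 2.6667 m
C+Z_d+Z_r = 0.0200+0.0000+0.0000 = 0.0200 m
sum ≈ 0.1850+1.1408+2.6667+0.0200 ≈ 4.0125 m = S ✓

v_R_max = 37/20 m/s = 1.8500 m/s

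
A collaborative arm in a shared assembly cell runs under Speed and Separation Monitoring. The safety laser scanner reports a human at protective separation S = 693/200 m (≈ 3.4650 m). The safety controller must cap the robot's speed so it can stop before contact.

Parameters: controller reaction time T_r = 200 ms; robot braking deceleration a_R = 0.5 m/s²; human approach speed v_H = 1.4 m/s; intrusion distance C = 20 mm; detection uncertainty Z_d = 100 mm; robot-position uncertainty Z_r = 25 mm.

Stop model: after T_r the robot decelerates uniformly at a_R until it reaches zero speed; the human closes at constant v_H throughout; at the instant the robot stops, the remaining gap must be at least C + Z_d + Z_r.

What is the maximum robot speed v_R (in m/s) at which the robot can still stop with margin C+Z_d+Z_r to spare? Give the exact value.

at the boundary: (1)·v² + (3)·v + (-76/25) = 0
  disc = (3)² − 4·(1)·(-76/25) = 529/25 ; √disc = 23/5
  v_R = (−(3) + 23/5) / (2·(1)) = 4/5 m/s
check:
braking lasts T_s = (4/5)/(1/2) = 1.6000 s
robot covers v_R·T_r = 0.8000·0.2000 = 0.1600 m before braking
braking distance = 0.8000²/(2·0.5000) = 0.6400 m
person approaches 1.4000·(0.2000+1.6000) = 2.5200 m
C+Z_d+Z_r = 0.0200+0.1000+0.0250 = 0.1450 m
sum ≈ 0.1600+0.6400+2.5200+0.1450 ≈ 3.4650 m = S ✓

v_R_max = 4/5 m/s = 0.8000 m/s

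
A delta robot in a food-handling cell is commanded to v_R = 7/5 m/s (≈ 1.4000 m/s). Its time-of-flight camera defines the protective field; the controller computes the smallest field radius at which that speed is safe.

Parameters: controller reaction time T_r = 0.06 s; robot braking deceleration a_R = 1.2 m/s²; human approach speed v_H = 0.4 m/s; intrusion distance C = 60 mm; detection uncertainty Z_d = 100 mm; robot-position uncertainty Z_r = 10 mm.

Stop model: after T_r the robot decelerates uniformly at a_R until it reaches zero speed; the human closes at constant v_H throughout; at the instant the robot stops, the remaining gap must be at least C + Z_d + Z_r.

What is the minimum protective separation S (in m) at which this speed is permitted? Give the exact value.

stop time T_s = (7/5)/(6/5) = 1.1667 s
reaction-phase robot travel = 1.4000·0.0600 = 0.0840 m
robot under decel: 1.4000²/(2·1.2000) = 0.8167 m
person approaches 0.4000·(0.0600+1.1667) = 0.4907 m
residual clearance needed = 0.0600+0.1000+0.0100 = 0.1700 m
S_min ≈ 0.0840+0.8167+0.4907+0.1700  ⇒  S_min = 1171/750 m

S_min = 1171/750 m = 1.5613 m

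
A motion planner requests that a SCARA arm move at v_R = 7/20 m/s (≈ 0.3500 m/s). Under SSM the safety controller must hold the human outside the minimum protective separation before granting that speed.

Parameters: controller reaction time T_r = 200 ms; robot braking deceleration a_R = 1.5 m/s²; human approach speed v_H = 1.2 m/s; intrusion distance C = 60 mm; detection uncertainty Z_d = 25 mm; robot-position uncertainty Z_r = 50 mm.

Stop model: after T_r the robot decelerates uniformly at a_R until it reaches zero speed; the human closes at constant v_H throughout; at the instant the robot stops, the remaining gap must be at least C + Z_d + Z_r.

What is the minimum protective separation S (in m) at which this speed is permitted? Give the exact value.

stop time T_s = (7/20)/(3/2) = 0.2333 s
robot covers v_R·T_r = 0.3500·0.2000 = 0.0700 m before braking
robot covers 0.3500·0.2333 − ½·1.5000·0.2333² = 0.0408 m while stopping
person approaches 1.2000·(0.2000+0.2333) = 0.5200 m
residual clearance needed = 0.0600+0.0250+0.0500 = 0.1350 m
S_min ≈ 0.0700+0.0408+0.5200+0.1350  ⇒  S_min = 919/1200 m

S_min = 919/1200 m = 0.7658 m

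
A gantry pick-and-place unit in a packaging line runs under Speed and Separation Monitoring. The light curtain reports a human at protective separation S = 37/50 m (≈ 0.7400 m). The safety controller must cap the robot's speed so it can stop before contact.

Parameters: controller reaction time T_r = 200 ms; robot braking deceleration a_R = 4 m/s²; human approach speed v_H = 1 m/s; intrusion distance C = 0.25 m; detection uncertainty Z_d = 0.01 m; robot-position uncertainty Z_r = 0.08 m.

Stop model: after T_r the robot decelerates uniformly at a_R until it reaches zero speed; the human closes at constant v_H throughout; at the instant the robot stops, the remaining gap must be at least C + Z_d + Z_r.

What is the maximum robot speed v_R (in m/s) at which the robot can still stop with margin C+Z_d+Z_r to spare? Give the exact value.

v_R_max = 2/5 m/s = 0.4000 m/s

at the boundary: (1/8)·v² + (9/20)·v + (-1/5) = 0
  disc = (9/20)² − 4·(1/8)·(-1/5) = 121/400 ; √disc = 11/20
  v_R = (−(9/20) + 11/20) / (2·(1/8)) = 2/5 m/s
check:
T_s = v_R/a_R = (2/5)/4 = 0.1000 s
reaction-phase robot travel = 0.4000·0.2000 = 0.0800 m
robot under decel: 0.4000²/(2·4.0000) = 0.0200 m
human over T_r+T_s: 1.0000·(0.2000+0.1000) = 0.3000 m
residual clearance needed = 0.2500+0.0100+0.0800 = 0.3400 m
sum ≈ 0.0800+0.0200+0.3000+0.3400 ≈ 0.7400 m = S ✓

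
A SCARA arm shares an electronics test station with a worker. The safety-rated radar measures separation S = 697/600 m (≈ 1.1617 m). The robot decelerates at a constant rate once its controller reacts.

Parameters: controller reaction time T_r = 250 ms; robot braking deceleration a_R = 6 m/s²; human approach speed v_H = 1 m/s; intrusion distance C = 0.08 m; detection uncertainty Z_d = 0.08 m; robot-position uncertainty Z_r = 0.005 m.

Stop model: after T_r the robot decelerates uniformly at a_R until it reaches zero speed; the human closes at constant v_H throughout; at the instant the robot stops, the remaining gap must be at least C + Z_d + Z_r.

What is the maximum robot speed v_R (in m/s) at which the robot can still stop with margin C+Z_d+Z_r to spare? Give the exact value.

at the boundary: (1/12)·v² + (5/12)·v + (-56/75) = 0
  disc = (5/12)² − 4·(1/12)·(-56/75) = 169/400 ; √disc = 13/20
  v_R = (−(5/12) + 13/20) / (2·(1/12)) = 7/5 m/s
check:
stop time T_s = (7/5)/6 = 0.2333 s
robot covers v_R·T_r = 1.4000·0.2500 = 0.3500 m before braking
braking distance = 1.4000²/(2·6.0000) = 0.1633 m
human closes 1.0000·0.4833 = 0.4833 m
C+Z_d+Z_r = 0.0800+0.0800+0.0050 = 0.1650 m
sum ≈ 0.3500+0.1633+0.4833+0.1650 ≈ 1.1617 m = S ✓

v_R_max = 7/5 m/s = 1.4000 m/s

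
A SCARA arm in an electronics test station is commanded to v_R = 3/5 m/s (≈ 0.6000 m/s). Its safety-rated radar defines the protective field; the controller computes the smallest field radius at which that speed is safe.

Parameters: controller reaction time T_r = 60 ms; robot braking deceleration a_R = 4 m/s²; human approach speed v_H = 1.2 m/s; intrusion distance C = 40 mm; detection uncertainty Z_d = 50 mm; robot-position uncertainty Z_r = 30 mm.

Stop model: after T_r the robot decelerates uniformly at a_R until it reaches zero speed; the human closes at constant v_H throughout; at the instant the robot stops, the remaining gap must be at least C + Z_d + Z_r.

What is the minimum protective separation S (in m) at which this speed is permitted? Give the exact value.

S_min = 453/1000 m = 0.4530 m

T_s = v_R/a_R = (3/5)/4 = 0.1500 s
robot covers v_R·T_r = 0.6000·0.0600 = 0.0360 m before braking
robot covers 0.6000·0.1500 − ½·4.0000·0.1500² = 0.0450 m while stopping
human over T_r+T_s: 1.2000·(0.0600+0.1500) = 0.2520 m
residual clearance needed = 0.0400+0.0500+0.0300 = 0.1200 m
S_min ≈ 0.0360+0.0450+0.2520+0.1200  ⇒  S_min = 453/1000 m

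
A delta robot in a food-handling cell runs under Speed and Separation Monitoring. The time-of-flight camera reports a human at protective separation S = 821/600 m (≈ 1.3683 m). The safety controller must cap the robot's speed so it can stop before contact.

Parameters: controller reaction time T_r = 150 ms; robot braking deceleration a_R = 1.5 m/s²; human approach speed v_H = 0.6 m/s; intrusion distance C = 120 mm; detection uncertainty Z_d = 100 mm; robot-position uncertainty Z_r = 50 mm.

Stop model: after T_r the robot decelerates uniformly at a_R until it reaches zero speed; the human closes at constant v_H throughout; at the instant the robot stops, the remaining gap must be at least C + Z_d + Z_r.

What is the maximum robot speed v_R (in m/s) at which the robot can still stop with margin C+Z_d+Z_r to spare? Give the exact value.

v_R_max = 11/10 m/s = 1.1000 m/s

quadratic (1/3)·v² + (11/20)·v + (-121/120) = 0
  disc = (11/20)² − 4·(1/3)·(-121/120) = 5929/3600 ; √disc = 77/60
  v_R = (−(11/20) + 77/60) / (2·(1/3)) = 11/10 m/s
check:
braking lasts T_s = (11/10)/(3/2) = 0.7333 s
robot in T_r: 1.1000·0.1500 = 0.1650 m
braking distance = 1.1000²/(2·1.5000) = 0.4033 m
human over T_r+T_s: 0.6000·(0.1500+0.7333) = 0.5300 m
residual clearance needed = 0.1200+0.1000+0.0500 = 0.2700 m
sum ≈ 0.1650+0.4033+0.5300+0.2700 ≈ 1.3683 m = S ✓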